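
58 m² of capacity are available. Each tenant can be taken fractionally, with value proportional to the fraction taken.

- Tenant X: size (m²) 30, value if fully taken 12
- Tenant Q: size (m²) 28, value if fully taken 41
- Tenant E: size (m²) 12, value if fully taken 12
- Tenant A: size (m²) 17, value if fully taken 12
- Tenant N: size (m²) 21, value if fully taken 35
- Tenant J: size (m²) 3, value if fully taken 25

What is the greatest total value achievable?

Best value per unit of size first: Tenant J 25/3≈8.33, Tenant N 35/21≈1.67, Tenant Q 41/28≈1.46, Tenant E 12/12≈1, Tenant A 12/17≈0.706, Tenant X 12/30≈0.4.
Tenant J: take in full, 3 m² for value 25 — 55 left.
Take all of Tenant N (21 m², value 35) — 34 m² left.
Take all of Tenant Q (28 m², value 41) — 6 m² left.
Fill the last 6 m² with part of Tenant E: 6/12 of it earns 6.
Total value = 107.

107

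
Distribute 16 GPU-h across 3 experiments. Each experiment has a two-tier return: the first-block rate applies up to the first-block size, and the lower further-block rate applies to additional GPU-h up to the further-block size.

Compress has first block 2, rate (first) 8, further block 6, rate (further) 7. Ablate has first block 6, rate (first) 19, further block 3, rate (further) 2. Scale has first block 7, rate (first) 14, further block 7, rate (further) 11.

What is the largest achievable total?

Rank every tier by rate: Ablate/tier1 19 > Scale/tier1 14 > Scale/tier2 11 > Compress/tier1 8 > Compress/tier2 7 > Ablate/tier2 2.
Ablate tier1 at 19: fill all 6 ; 10 left.
Scale/tier1 (14): +7 ; 3 left.
Scale/tier2: +3 of 7 at 11; pool empty.
Total = 19×6 + 14×7 + 11×3 = 245.

245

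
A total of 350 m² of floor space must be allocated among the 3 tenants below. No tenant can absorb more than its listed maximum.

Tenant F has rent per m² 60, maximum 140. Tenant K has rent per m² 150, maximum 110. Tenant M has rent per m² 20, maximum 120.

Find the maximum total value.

Rank by rent per m²: Tenant K 150 > Tenant F 60 > Tenant M 20.
Tenant K: +110 to 110 (cap) ; 240 left.
Tenant F takes 140 to reach its cap of 140 ; 100 left.
Tenant M has room for 120 but only 100 remain, so it gets 100.
Total = 60×140 + 150×110 + 20×100 = 26900.

26900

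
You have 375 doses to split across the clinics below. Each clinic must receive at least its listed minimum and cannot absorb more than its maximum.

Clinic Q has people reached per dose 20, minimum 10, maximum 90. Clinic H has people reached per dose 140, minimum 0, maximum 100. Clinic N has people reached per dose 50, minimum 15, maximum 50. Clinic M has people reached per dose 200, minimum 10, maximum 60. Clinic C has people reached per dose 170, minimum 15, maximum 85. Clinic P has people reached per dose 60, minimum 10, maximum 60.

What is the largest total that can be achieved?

46950

Meeting every minimum uses 10+0+15+10+15+10 = 60 doses, leaving 315.
Rank by people reached per dose: Clinic M 200 > Clinic C 170 > Clinic H 140 > Clinic P 60 > Clinic N 50 > Clinic Q 20.
Clinic M takes 50 more to reach its cap of 60 — 265 left.
Give Clinic C 70 more to hit its cap of 85 — 195 left.
Give Clinic H 100 more to hit its cap of 100 — 95 left.
Clinic P takes 50 more to reach its cap of 60 — 45 left.
Clinic N takes 35 more to reach its cap of 50 — 10 left.
Only 10 left; Clinic Q takes them to reach 20.
Total = 20×20 + 140×100 + 50×50 + 200×60 + 170×85 + 60×60 = 46950.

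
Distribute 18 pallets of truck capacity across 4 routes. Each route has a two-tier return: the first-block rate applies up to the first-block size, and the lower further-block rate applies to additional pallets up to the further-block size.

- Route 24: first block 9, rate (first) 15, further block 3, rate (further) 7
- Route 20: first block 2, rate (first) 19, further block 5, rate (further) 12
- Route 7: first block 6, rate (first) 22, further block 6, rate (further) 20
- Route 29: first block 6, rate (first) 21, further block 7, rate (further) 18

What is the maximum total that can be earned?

378

Treat each block as its own option and order by rate: Route 7/first 22 > Route 29/first 21 > Route 7/second 20 > Route 20/first 19 > Route 29/second 18 > Route 24/first 15 > Route 20/second 12 > Route 24/second 7.
Route 7 first at 22: fill all 6 ; 12 left.
Fill Route 29 first block (6 at 21) ; 6 left.
Route 7 second at 20: fill all 6 ; 0 left.
Total = 22×6 + 21×6 + 20×6 = 378.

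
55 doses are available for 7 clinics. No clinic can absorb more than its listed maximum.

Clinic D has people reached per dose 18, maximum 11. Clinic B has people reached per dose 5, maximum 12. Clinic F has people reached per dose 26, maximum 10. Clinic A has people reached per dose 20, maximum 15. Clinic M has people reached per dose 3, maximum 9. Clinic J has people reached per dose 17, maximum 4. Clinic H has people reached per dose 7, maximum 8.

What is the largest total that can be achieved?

Order the clinics by people reached per dose: Clinic F 26 > Clinic A 20 > Clinic D 18 > Clinic J 17 > Clinic H 7 > Clinic B 5 > Clinic M 3.
Clinic F takes 10 to reach its cap of 10 — 45 left.
Clinic A: +15 to 15 (cap) — 30 left.
Clinic D: +11 to 11 (cap) — 19 left.
Give Clinic J 4 to hit its cap of 4 — 15 left.
Clinic H: +8 to 8 (cap) — 7 left.
Clinic B: +7 (room for 12) → 7. Pool exhausted.
Total = 18×11 + 5×7 + 26×10 + 20×15 + 17×4 + 7×8 = 917.

917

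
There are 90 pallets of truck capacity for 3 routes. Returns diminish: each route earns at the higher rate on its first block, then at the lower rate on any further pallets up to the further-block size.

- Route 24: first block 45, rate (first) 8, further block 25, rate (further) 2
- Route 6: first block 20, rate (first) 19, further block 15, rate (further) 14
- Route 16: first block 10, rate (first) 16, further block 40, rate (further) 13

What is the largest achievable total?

1310

Order all 6 blocks by rate: Route 6/first 19 > Route 16/first 16 > Route 6/second 14 > Route 16/second 13 > Route 24/first 8 > Route 24/second 2.
Fill Route 6 first block (20 at 19) — 70 left.
Route 16/first (16): +10 — 60 left.
Route 6/second (14): +15 — 45 left.
Route 16 second at 13: fill all 40 — 5 left.
Route 24/first: +5 of 45 at 8; pool empty.
Total = 19×20 + 16×10 + 14×15 + 13×40 + 8×5 = 1310.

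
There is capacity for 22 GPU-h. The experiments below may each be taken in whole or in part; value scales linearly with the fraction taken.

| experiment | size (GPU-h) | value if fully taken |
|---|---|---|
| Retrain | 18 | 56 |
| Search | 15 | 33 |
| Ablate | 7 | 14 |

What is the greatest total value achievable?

Rank by value-to-size ratio: Retrain 56/18≈3.11, Search 33/15≈2.2, Ablate 14/7≈2.
Take all of Retrain (18 GPU-h, value 56) → 4 GPU-h left.
4 GPU-h left: a 4/15 share of Search gives 33×4/15 = 8.8.
Total value = 64.8.

64.8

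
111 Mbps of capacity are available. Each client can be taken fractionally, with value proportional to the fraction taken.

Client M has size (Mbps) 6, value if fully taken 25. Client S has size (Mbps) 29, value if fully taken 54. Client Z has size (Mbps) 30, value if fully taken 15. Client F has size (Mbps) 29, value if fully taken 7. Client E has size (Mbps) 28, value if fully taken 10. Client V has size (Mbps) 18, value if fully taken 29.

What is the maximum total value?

Rank by value-to-size ratio: Client M 25/6≈4.17, Client S 54/29≈1.86, Client V 29/18≈1.61, Client Z 15/30≈0.5, Client E 10/28≈0.357, Client F 7/29≈0.241.
All 6 Mbps of Client M fit (value 25) → 105 remain.
All 29 Mbps of Client S fit (value 54) → 76 remain.
Take all of Client V (18 Mbps, value 29) → 58 Mbps left.
Client Z: take in full, 30 Mbps for value 15 → 28 left.
Client E: take in full, 28 Mbps for value 10 → 0 left.
Total value = 133.

133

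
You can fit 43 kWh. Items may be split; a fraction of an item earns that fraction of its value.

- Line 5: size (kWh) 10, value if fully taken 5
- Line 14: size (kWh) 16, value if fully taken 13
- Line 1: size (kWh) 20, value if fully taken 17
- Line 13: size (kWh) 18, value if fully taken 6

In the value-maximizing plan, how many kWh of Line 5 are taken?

Sort by value density: Line 1 17/20≈0.85, Line 14 13/16≈0.812, Line 5 5/10≈0.5, Line 13 6/18≈0.333.
All 20 kWh of Line 1 fit (value 17) → 23 remain.
Line 14: take in full, 16 kWh for value 13 → 7 left.
Only 7 kWh remain; take 7/10 of Line 5 for value 5×7/10 = 3.5.

7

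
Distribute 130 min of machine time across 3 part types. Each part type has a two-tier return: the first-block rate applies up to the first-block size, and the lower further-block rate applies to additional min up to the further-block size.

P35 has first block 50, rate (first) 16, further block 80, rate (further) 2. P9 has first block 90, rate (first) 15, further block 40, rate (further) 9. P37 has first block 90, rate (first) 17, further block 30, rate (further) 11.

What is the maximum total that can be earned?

2170

Treat each block as its own option and order by rate: P37/first 17 > P35/first 16 > P9/first 15 > P37/second 11 > P9/second 9 > P35/second 2.
Fill P37 first block (90 at 17) → 40 left.
P35/first: +40 of 50 at 16; pool empty.
Total = 17×90 + 16×40 = 2170.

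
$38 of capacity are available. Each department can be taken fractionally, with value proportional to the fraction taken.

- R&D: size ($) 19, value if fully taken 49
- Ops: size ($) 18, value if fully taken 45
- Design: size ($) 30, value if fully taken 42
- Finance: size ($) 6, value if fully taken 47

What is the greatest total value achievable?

128.5

Sort by value density: Finance 47/6≈7.83, R&D 49/19≈2.58, Ops 45/18≈2.5, Design 42/30≈1.4.
Finance: take in full, 6 $ for value 47 ; 32 left.
All 19 $ of R&D fit (value 49) ; 13 remain.
Fill the last 13 $ with part of Ops: 13/18 of it earns 32.5.
Total value = 128.5.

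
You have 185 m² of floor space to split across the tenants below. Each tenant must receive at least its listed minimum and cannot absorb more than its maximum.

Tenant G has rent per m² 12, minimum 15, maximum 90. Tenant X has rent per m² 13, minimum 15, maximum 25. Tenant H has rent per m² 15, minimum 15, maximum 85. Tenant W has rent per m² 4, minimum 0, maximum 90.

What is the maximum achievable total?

2500

Meeting every minimum uses 15+15+15+0 = 45 m², leaving 140.
Rank by rent per m²: Tenant H 15 > Tenant X 13 > Tenant G 12 > Tenant W 4.
Tenant H: +70 to 85 (cap) → 70 left.
Give Tenant X 10 more to hit its cap of 25 → 60 left.
Only 60 left; Tenant G takes them to reach 75.
Total = 12×75 + 13×25 + 15×85 = 2500.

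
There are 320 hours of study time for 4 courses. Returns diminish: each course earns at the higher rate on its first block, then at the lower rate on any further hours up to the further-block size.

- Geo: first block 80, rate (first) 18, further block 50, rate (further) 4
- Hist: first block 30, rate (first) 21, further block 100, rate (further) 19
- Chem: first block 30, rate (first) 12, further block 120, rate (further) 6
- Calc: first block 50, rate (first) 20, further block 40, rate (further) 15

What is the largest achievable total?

5810

Rank every tier by rate: Hist/T1 21 > Calc/T1 20 > Hist/T2 19 > Geo/T1 18 > Calc/T2 15 > Chem/T1 12 > Chem/T2 6 > Geo/T2 4.
Hist/T1 (21): +30 → 290 left.
Fill Calc T1 block (50 at 20) → 240 left.
Hist/T2 (19): +100 → 140 left.
Fill Geo T1 block (80 at 18) → 60 left.
Calc T2 at 15: fill all 40 → 20 left.
Chem/T1: +20 of 30 at 12; pool empty.
Total = 21×30 + 20×50 + 19×100 + 18×80 + 15×40 + 12×20 = 5810.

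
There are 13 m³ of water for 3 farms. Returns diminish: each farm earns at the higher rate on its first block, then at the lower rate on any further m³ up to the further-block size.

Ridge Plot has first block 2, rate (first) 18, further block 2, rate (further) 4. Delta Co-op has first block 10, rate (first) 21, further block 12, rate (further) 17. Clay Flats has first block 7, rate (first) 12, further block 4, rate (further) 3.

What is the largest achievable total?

263

Order all 6 blocks by rate: Delta Co-op/T1 21 > Ridge Plot/T1 18 > Delta Co-op/T2 17 > Clay Flats/T1 12 > Ridge Plot/T2 4 > Clay Flats/T2 3.
Fill Delta Co-op T1 block (10 at 21) → 3 left.
Ridge Plot/T1 (18): +2 → 1 left.
Delta Co-op T2 at 17: only 1 left, fill 1.
Total = 21×10 + 18×2 + 17×1 = 263.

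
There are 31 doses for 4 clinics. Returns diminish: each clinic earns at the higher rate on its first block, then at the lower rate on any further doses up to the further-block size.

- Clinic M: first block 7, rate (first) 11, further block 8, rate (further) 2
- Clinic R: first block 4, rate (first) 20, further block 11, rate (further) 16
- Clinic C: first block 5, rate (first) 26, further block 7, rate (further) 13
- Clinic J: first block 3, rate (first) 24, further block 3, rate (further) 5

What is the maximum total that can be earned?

Order all 8 blocks by rate: Clinic C/T1 26 > Clinic J/T1 24 > Clinic R/T1 20 > Clinic R/T2 16 > Clinic C/T2 13 > Clinic M/T1 11 > Clinic J/T2 5 > Clinic M/T2 2.
Fill Clinic C T1 block (5 at 26) ; 26 left.
Clinic J T1 at 24: fill all 3 ; 23 left.
Fill Clinic R T1 block (4 at 20) ; 19 left.
Fill Clinic R T2 block (11 at 16) ; 8 left.
Clinic C/T2 (13): +7 ; 1 left.
Clinic M T1 at 11: only 1 left, fill 1.
Total = 26×5 + 24×3 + 20×4 + 16×11 + 13×7 + 11×1 = 560.

560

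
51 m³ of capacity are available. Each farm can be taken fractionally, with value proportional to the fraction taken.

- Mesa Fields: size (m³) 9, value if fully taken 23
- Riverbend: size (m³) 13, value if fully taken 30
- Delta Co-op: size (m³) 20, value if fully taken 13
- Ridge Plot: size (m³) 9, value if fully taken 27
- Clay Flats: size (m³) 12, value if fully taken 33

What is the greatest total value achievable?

Rank by value-to-size ratio: Ridge Plot 27/9≈3, Clay Flats 33/12≈2.75, Mesa Fields 23/9≈2.56, Riverbend 30/13≈2.31, Delta Co-op 13/20≈0.65.
Ridge Plot: take in full, 9 m³ for value 27 ; 42 left.
Take all of Clay Flats (12 m³, value 33) ; 30 m³ left.
All 9 m³ of Mesa Fields fit (value 23) ; 21 remain.
Take all of Riverbend (13 m³, value 30) ; 8 m³ left.
8 m³ left: a 8/20 share of Delta Co-op gives 13×8/20 = 5.2.
Total value = 118.2.

118.2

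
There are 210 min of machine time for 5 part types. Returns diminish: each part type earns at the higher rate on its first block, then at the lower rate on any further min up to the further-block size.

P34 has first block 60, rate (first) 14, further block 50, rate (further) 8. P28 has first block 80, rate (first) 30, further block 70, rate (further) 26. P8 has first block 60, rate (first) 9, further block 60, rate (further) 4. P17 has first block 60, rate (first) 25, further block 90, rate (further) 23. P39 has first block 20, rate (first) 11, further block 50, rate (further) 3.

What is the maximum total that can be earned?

Order all 10 blocks by rate: P28/T1 30 > P28/T2 26 > P17/T1 25 > P17/T2 23 > P34/T1 14 > P39/T1 11 > P8/T1 9 > P34/T2 8 > P8/T2 4 > P39/T2 3.
P28/T1 (30): +80 → 130 left.
P28 T2 at 26: fill all 70 → 60 left.
Fill P17 T1 block (60 at 25) → 0 left.
Total = 30×80 + 26×70 + 25×60 = 5720.

5720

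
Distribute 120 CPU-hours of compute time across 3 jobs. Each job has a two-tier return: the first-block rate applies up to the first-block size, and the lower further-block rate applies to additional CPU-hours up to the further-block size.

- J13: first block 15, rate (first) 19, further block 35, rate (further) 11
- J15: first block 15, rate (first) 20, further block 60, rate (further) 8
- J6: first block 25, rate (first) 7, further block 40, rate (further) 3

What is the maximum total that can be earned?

Order all 6 blocks by rate: J15/T1 20 > J13/T1 19 > J13/T2 11 > J15/T2 8 > J6/T1 7 > J6/T2 3.
J15/T1 (20): +15 → 105 left.
J13 T1 at 19: fill all 15 → 90 left.
J13 T2 at 11: fill all 35 → 55 left.
J15 T2 at 8: only 55 left, fill 55.
Total = 20×15 + 19×15 + 11×35 + 8×55 = 1410.

1410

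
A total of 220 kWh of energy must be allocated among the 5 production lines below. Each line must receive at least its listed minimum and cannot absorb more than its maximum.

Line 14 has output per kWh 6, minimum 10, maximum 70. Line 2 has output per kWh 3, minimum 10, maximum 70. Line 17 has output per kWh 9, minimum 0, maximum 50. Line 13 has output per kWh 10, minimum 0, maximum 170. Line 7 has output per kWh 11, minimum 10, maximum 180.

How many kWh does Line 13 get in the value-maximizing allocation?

20

Meeting every minimum uses 10+10+0+0+10 = 30 kWh, leaving 190.
Rank by output per kWh: Line 7 11 > Line 13 10 > Line 17 9 > Line 14 6 > Line 2 3.
Give Line 7 170 more to hit its cap of 180 — 20 left.
Only 20 left; Line 13 takes them to reach 20.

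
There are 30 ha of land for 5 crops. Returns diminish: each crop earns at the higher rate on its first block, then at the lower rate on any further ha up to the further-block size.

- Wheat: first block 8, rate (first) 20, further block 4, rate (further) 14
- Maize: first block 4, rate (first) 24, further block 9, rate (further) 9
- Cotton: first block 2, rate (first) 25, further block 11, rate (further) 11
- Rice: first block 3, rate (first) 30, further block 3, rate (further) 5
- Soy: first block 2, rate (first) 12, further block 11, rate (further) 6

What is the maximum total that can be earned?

553

Rank every tier by rate: Rice/first 30 > Cotton/first 25 > Maize/first 24 > Wheat/first 20 > Wheat/second 14 > Soy/first 12 > Cotton/second 11 > Maize/second 9 > Soy/second 6 > Rice/second 5.
Rice/first (30): +3 → 27 left.
Cotton/first (25): +2 → 25 left.
Maize first at 24: fill all 4 → 21 left.
Fill Wheat first block (8 at 20) → 13 left.
Wheat second at 14: fill all 4 → 9 left.
Soy/first (12): +2 → 7 left.
Cotton/second: +7 of 11 at 11; pool empty.
Total = 30×3 + 25×2 + 24×4 + 20×8 + 14×4 + 12×2 + 11×7 = 553.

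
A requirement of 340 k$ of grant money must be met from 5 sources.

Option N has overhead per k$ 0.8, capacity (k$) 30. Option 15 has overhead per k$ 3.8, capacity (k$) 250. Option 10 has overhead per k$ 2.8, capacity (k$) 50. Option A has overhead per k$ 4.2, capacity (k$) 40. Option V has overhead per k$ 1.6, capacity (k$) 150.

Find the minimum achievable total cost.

822

Fill from the cheapest source first.
Take 30 from Option N at 0.8 — need 310 more.
Option V (1.6): use full 150 — 160 k$ to go.
Option 10 at 2.8: take all 50 k$ — 110 still needed.
Option 15 (3.8): take the remaining 110 — done.
Option A: unused.
Cost = 30×0.8 + 150×1.6 + 50×2.8 + 110×3.8 = 822.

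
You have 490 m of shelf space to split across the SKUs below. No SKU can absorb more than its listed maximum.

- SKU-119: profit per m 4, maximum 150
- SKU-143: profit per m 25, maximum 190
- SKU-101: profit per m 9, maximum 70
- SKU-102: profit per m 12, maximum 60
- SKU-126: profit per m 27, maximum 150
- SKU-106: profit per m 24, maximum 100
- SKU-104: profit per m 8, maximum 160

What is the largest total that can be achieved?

11800

Rank by profit per m: SKU-126 27 > SKU-143 25 > SKU-106 24 > SKU-102 12 > SKU-101 9 > SKU-104 8 > SKU-119 4.
SKU-126 takes 150 to reach its cap of 150 — 340 left.
SKU-143 takes 190 to reach its cap of 190 — 150 left.
SKU-106: +100 to 100 (cap) — 50 left.
Only 50 left; SKU-102 takes them to reach 50.
Total = 25×190 + 12×50 + 27×150 + 24×100 = 11800.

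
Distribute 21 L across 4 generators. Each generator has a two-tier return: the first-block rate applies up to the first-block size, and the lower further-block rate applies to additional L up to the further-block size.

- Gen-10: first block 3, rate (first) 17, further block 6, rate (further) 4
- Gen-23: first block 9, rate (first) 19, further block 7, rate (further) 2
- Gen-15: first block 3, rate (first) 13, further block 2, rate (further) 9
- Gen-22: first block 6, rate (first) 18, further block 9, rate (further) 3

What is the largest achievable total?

369

Order all 8 blocks by rate: Gen-23/first 19 > Gen-22/first 18 > Gen-10/first 17 > Gen-15/first 13 > Gen-15/second 9 > Gen-10/second 4 > Gen-22/second 3 > Gen-23/second 2.
Fill Gen-23 first block (9 at 19) → 12 left.
Gen-22 first at 18: fill all 6 → 6 left.
Gen-10/first (17): +3 → 3 left.
Fill Gen-15 first block (3 at 13) → 0 left.
Total = 19×9 + 18×6 + 17×3 + 13×3 = 369.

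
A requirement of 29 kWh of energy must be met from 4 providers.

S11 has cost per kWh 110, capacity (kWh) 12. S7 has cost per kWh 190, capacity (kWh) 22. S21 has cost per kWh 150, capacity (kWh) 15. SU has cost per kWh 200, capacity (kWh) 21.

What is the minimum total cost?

Use providers in increasing cost order.
Take 12 from S11 at 110 — need 17 more.
S21 at 150: take all 15 kWh — 2 still needed.
Take 2 from S7 at 190 to finish.
SU: unused.
Cost = 12×110 + 15×150 + 2×190 = 3950.

3950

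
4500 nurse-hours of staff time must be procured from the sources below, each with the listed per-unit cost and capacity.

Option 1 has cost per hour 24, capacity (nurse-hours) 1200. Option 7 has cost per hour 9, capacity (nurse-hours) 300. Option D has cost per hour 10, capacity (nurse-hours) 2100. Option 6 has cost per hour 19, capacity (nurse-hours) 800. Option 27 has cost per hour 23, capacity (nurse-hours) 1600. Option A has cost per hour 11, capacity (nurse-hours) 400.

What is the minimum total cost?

64000

Cheapest first:
Option 7 (9): use full 300 ; 4200 nurse-hours to go.
Option D (10): use full 2100 ; 2100 nurse-hours to go.
Take 400 from Option A at 11 ; need 1700 more.
Option 6 (19): use full 800 ; 900 nurse-hours to go.
Take 900 from Option 27 at 23 to finish.
Option 1: unused.
Cost = 300×9 + 2100×10 + 400×11 + 800×19 + 900×23 = 64000.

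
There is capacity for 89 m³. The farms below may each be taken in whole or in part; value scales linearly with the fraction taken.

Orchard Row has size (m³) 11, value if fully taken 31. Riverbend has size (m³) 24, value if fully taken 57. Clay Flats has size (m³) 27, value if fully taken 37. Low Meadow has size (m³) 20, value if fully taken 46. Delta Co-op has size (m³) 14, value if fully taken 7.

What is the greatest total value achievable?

Sort by value density: Orchard Row 31/11≈2.82, Riverbend 57/24≈2.38, Low Meadow 46/20≈2.3, Clay Flats 37/27≈1.37, Delta Co-op 7/14≈0.5.
Orchard Row: take in full, 11 m³ for value 31 → 78 left.
Riverbend: take in full, 24 m³ for value 57 → 54 left.
Take all of Low Meadow (20 m³, value 46) → 34 m³ left.
Clay Flats: take in full, 27 m³ for value 37 → 7 left.
Fill the last 7 m³ with part of Delta Co-op: 7/14 of it earns 3.5.
Total value = 174.5.

174.5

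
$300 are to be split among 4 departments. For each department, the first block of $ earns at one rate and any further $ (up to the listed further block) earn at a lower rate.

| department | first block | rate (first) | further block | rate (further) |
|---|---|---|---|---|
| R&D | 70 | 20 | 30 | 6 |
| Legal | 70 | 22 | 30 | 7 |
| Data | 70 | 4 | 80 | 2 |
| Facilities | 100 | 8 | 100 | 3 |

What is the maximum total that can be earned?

Order all 8 blocks by rate: Legal/first 22 > R&D/first 20 > Facilities/first 8 > Legal/second 7 > R&D/second 6 > Data/first 4 > Facilities/second 3 > Data/second 2.
Legal/first (22): +70 — 230 left.
R&D/first (20): +70 — 160 left.
Facilities first at 8: fill all 100 — 60 left.
Fill Legal second block (30 at 7) — 30 left.
R&D/second (6): +30 — 0 left.
Total = 22×70 + 20×70 + 8×100 + 7×30 + 6×30 = 4130.

4130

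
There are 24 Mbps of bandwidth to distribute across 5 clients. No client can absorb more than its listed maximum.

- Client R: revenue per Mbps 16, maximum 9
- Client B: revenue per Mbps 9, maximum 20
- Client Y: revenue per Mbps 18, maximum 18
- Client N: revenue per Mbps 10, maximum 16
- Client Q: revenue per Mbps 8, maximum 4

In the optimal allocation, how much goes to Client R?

Highest revenue per Mbps first: Client Y 18 > Client R 16 > Client N 10 > Client B 9 > Client Q 8.
Client Y takes 18 to reach its cap of 18 ; 6 left.
Client R: +6 (room for 9) → 6. Pool exhausted.

6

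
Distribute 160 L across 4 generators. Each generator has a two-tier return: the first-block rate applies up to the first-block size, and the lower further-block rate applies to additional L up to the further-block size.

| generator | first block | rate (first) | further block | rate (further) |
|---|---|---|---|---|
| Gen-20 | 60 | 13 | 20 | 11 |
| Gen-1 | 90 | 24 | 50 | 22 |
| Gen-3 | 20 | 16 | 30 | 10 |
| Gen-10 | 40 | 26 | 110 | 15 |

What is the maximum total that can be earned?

3860

Order all 8 blocks by rate: Gen-10/tier1 26 > Gen-1/tier1 24 > Gen-1/tier2 22 > Gen-3/tier1 16 > Gen-10/tier2 15 > Gen-20/tier1 13 > Gen-20/tier2 11 > Gen-3/tier2 10.
Fill Gen-10 tier1 block (40 at 26) ; 120 left.
Gen-1/tier1 (24): +90 ; 30 left.
Gen-1 tier2 at 22: only 30 left, fill 30.
Total = 26×40 + 24×90 + 22×30 = 3860.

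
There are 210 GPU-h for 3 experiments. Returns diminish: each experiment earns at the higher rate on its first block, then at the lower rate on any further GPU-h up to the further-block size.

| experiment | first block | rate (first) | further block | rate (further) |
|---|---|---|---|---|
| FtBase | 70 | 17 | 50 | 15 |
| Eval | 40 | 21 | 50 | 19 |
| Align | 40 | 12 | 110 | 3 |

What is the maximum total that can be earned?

3730

Order all 6 blocks by rate: Eval/tier1 21 > Eval/tier2 19 > FtBase/tier1 17 > FtBase/tier2 15 > Align/tier1 12 > Align/tier2 3.
Eval tier1 at 21: fill all 40 — 170 left.
Eval tier2 at 19: fill all 50 — 120 left.
FtBase tier1 at 17: fill all 70 — 50 left.
FtBase/tier2 (15): +50 — 0 left.
Total = 21×40 + 19×50 + 17×70 + 15×50 = 3730.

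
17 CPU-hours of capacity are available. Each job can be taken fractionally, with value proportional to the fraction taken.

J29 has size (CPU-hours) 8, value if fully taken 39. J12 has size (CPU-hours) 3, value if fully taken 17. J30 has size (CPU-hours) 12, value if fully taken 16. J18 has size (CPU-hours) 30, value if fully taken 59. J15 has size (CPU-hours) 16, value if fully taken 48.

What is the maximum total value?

74

Sort by value density: J12 17/3≈5.67, J29 39/8≈4.88, J15 48/16≈3, J18 59/30≈1.97, J30 16/12≈1.33.
J12: take in full, 3 CPU-hours for value 17 ; 14 left.
J29: take in full, 8 CPU-hours for value 39 ; 6 left.
6 CPU-hours left: a 6/16 share of J15 gives 48×6/16 = 18.
Total value = 74.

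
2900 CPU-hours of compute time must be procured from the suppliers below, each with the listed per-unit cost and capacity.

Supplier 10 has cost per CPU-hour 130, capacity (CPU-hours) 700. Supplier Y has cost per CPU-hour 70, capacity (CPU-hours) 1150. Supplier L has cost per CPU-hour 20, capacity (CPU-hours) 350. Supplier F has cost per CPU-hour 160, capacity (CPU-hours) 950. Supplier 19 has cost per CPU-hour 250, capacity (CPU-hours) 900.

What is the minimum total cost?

Fill from the cheapest supplier first.
Supplier L at 20: take all 350 CPU-hours ; 2550 still needed.
Supplier Y at 70: take all 1150 CPU-hours ; 1400 still needed.
Supplier 10 (130): use full 700 ; 700 CPU-hours to go.
Supplier F (160): take the remaining 700 ; done.
Supplier 19: unused.
Cost = 350×20 + 1150×70 + 700×130 + 700×160 = 290500.

290500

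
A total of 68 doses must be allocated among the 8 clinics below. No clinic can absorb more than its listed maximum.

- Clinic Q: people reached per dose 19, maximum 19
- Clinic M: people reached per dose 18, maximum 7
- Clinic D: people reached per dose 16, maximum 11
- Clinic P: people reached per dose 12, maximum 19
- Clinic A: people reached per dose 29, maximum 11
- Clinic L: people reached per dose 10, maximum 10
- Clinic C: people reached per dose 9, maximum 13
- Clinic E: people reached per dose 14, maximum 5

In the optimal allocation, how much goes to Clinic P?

Highest people reached per dose first: Clinic A 29 > Clinic Q 19 > Clinic M 18 > Clinic D 16 > Clinic E 14 > Clinic P 12 > Clinic L 10 > Clinic C 9.
Give Clinic A 11 to hit its cap of 11 ; 57 left.
Give Clinic Q 19 to hit its cap of 19 ; 38 left.
Clinic M: +7 to 7 (cap) ; 31 left.
Give Clinic D 11 to hit its cap of 11 ; 20 left.
Clinic E takes 5 to reach its cap of 5 ; 15 left.
Clinic P has room for 19 but only 15 remain, so it gets 15.

15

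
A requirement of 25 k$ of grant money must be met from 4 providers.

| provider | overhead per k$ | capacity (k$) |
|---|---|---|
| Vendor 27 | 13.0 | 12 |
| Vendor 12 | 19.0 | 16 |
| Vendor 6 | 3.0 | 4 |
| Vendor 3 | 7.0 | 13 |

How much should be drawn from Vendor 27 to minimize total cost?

8

Fill from the cheapest provider first.
Vendor 6 at 3.0: take all 4 k$ — 21 still needed.
Take 13 from Vendor 3 at 7.0 — need 8 more.
Take 8 from Vendor 27 at 13.0 to finish.
Vendor 12: unused.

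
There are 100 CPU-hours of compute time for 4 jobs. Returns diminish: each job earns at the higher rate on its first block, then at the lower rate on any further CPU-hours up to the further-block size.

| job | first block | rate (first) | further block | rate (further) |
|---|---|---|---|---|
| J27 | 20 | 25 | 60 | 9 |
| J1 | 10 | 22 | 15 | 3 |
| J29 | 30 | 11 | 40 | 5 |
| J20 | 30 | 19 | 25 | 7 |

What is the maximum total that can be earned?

1710

Treat each block as its own option and order by rate: J27/first 25 > J1/first 22 > J20/first 19 > J29/first 11 > J27/second 9 > J20/second 7 > J29/second 5 > J1/second 3.
Fill J27 first block (20 at 25) ; 80 left.
J1 first at 22: fill all 10 ; 70 left.
J20/first (19): +30 ; 40 left.
Fill J29 first block (30 at 11) ; 10 left.
10 remain; put them into J27 second at 9.
Total = 25×20 + 22×10 + 19×30 + 11×30 + 9×10 = 1710.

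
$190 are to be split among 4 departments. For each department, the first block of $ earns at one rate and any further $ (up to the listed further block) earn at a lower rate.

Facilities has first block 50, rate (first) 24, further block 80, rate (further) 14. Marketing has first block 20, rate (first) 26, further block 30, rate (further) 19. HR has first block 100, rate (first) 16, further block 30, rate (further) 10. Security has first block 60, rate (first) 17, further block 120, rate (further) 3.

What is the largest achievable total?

3790

Order all 8 blocks by rate: Marketing/first 26 > Facilities/first 24 > Marketing/second 19 > Security/first 17 > HR/first 16 > Facilities/second 14 > HR/second 10 > Security/second 3.
Marketing first at 26: fill all 20 → 170 left.
Fill Facilities first block (50 at 24) → 120 left.
Fill Marketing second block (30 at 19) → 90 left.
Security first at 17: fill all 60 → 30 left.
HR first at 16: only 30 left, fill 30.
Total = 26×20 + 24×50 + 19×30 + 17×60 + 16×30 = 3790.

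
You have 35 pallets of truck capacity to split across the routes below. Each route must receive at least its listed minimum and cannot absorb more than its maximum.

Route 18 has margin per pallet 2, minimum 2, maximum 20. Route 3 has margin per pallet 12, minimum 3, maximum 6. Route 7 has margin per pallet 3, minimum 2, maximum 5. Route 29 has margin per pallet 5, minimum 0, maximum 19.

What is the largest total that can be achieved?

192

Meeting every minimum uses 2+3+2+0 = 7 pallets, leaving 28.
Rank by margin per pallet: Route 3 12 > Route 29 5 > Route 7 3 > Route 18 2.
Route 3: +3 to 6 (cap) → 25 left.
Give Route 29 19 more to hit its cap of 19 → 6 left.
Route 7 takes 3 more to reach its cap of 5 → 3 left.
Route 18: +3 (room for 18) → 5. Pool exhausted.
Total = 2×5 + 12×6 + 3×5 + 5×19 = 192.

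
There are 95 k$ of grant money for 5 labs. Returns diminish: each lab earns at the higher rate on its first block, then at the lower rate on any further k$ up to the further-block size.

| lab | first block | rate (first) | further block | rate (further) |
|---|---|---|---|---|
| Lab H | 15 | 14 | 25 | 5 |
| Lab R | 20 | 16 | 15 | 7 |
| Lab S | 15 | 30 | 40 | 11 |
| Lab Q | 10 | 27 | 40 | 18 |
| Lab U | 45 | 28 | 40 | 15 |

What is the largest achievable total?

2430

Order all 10 blocks by rate: Lab S/tier1 30 > Lab U/tier1 28 > Lab Q/tier1 27 > Lab Q/tier2 18 > Lab R/tier1 16 > Lab U/tier2 15 > Lab H/tier1 14 > Lab S/tier2 11 > Lab R/tier2 7 > Lab H/tier2 5.
Lab S/tier1 (30): +15 → 80 left.
Lab U/tier1 (28): +45 → 35 left.
Lab Q/tier1 (27): +10 → 25 left.
Lab Q/tier2: +25 of 40 at 18; pool empty.
Total = 30×15 + 28×45 + 27×10 + 18×25 = 2430.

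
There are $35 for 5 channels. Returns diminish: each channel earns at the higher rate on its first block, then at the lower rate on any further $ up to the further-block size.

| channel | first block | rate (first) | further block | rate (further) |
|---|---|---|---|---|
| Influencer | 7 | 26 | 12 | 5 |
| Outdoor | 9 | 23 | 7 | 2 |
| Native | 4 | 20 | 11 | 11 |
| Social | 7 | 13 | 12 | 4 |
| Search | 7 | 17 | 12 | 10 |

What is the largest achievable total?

Rank every tier by rate: Influencer/tier1 26 > Outdoor/tier1 23 > Native/tier1 20 > Search/tier1 17 > Social/tier1 13 > Native/tier2 11 > Search/tier2 10 > Influencer/tier2 5 > Social/tier2 4 > Outdoor/tier2 2.
Influencer tier1 at 26: fill all 7 ; 28 left.
Outdoor/tier1 (23): +9 ; 19 left.
Fill Native tier1 block (4 at 20) ; 15 left.
Search tier1 at 17: fill all 7 ; 8 left.
Fill Social tier1 block (7 at 13) ; 1 left.
1 remain; put them into Native tier2 at 11.
Total = 26×7 + 23×9 + 20×4 + 17×7 + 13×7 + 11×1 = 690.

690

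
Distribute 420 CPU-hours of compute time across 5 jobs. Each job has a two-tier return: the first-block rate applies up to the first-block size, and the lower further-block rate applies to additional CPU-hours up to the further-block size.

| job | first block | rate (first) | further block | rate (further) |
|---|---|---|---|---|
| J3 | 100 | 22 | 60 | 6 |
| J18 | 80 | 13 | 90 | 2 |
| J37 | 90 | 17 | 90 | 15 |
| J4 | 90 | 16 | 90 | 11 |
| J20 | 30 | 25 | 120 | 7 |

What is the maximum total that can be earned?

7530

Rank every tier by rate: J20/T1 25 > J3/T1 22 > J37/T1 17 > J4/T1 16 > J37/T2 15 > J18/T1 13 > J4/T2 11 > J20/T2 7 > J3/T2 6 > J18/T2 2.
Fill J20 T1 block (30 at 25) — 390 left.
J3 T1 at 22: fill all 100 — 290 left.
J37 T1 at 17: fill all 90 — 200 left.
J4/T1 (16): +90 — 110 left.
Fill J37 T2 block (90 at 15) — 20 left.
20 remain; put them into J18 T1 at 13.
Total = 25×30 + 22×100 + 17×90 + 16×90 + 15×90 + 13×20 = 7530.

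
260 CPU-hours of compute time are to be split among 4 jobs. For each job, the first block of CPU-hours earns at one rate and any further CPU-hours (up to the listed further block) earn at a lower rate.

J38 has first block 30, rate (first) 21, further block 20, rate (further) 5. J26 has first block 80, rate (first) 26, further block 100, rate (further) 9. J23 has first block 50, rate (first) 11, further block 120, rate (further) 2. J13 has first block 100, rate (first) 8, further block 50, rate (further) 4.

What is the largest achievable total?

4160

Treat each block as its own option and order by rate: J26/tier1 26 > J38/tier1 21 > J23/tier1 11 > J26/tier2 9 > J13/tier1 8 > J38/tier2 5 > J13/tier2 4 > J23/tier2 2.
J26/tier1 (26): +80 ; 180 left.
J38/tier1 (21): +30 ; 150 left.
J23 tier1 at 11: fill all 50 ; 100 left.
Fill J26 tier2 block (100 at 9) ; 0 left.
Total = 26×80 + 21×30 + 11×50 + 9×100 = 4160.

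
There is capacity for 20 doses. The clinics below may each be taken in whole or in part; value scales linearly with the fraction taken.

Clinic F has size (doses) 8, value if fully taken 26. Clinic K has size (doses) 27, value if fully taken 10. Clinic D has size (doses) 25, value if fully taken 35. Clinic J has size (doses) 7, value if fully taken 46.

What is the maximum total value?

Best value per unit of size first: Clinic J 46/7≈6.57, Clinic F 26/8≈3.25, Clinic D 35/25≈1.4, Clinic K 10/27≈0.37.
All 7 doses of Clinic J fit (value 46) — 13 remain.
Take all of Clinic F (8 doses, value 26) — 5 doses left.
Fill the last 5 doses with part of Clinic D: 5/25 of it earns 7.
Total value = 79.

79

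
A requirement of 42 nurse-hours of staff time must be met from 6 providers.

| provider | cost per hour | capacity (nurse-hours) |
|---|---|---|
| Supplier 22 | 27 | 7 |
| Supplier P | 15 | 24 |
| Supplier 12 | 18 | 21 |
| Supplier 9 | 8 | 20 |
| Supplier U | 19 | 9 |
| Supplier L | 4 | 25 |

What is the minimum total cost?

236

Use providers in increasing cost order.
Supplier L (4): use full 25 — 17 nurse-hours to go.
Take 17 from Supplier 9 at 8 to finish.
Supplier P, Supplier 12, Supplier U, Supplier 22: unused.
Cost = 25×4 + 17×8 = 236.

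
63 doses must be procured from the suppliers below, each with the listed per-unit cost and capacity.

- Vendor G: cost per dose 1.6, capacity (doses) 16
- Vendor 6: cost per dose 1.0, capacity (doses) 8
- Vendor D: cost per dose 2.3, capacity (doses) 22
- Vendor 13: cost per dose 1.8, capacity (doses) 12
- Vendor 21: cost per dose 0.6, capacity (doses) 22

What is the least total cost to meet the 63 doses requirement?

79.9

Fill from the cheapest supplier first.
Take 22 from Vendor 21 at 0.6 → need 41 more.
Vendor 6 at 1.0: take all 8 doses → 33 still needed.
Vendor G at 1.6: take all 16 doses → 17 still needed.
Take 12 from Vendor 13 at 1.8 → need 5 more.
Vendor D (2.3): take the remaining 5 → done.
Cost = 22×0.6 + 8×1.0 + 16×1.6 + 12×1.8 + 5×2.3 = 79.9.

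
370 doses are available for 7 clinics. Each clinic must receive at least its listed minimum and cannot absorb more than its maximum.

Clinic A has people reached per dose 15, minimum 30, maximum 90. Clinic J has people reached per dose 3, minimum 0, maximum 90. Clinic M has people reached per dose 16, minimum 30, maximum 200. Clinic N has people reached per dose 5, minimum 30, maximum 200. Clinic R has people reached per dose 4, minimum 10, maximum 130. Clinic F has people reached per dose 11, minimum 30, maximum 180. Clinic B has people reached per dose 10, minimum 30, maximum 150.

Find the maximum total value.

Meeting every minimum uses 30+0+30+30+10+30+30 = 160 doses, leaving 210.
Order the clinics by people reached per dose: Clinic M 16 > Clinic A 15 > Clinic F 11 > Clinic B 10 > Clinic N 5 > Clinic R 4 > Clinic J 3.
Give Clinic M 170 more to hit its cap of 200 — 40 left.
Only 40 left; Clinic A takes them to reach 70.
Total = 15×70 + 16×200 + 5×30 + 4×10 + 11×30 + 10×30 = 5070.

5070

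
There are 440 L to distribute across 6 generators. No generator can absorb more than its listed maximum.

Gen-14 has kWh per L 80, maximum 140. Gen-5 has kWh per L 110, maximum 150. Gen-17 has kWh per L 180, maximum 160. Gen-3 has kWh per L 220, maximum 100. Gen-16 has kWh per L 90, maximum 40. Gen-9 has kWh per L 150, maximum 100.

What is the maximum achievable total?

74600

Order the generators by kWh per L: Gen-3 220 > Gen-17 180 > Gen-9 150 > Gen-5 110 > Gen-16 90 > Gen-14 80.
Give Gen-3 100 to hit its cap of 100 — 340 left.
Give Gen-17 160 to hit its cap of 160 — 180 left.
Give Gen-9 100 to hit its cap of 100 — 80 left.
Gen-5 has room for 150 but only 80 remain, so it gets 80.
Total = 110×80 + 180×160 + 220×100 + 150×100 = 74600.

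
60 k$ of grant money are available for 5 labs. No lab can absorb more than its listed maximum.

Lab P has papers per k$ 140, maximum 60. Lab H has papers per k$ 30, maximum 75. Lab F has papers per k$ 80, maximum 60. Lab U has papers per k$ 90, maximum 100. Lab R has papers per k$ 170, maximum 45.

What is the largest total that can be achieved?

Highest papers per k$ first: Lab R 170 > Lab P 140 > Lab U 90 > Lab F 80 > Lab H 30.
Lab R takes 45 to reach its cap of 45 ; 15 left.
Lab P: +15 (room for 60) → 15. Pool exhausted.
Total = 140×15 + 170×45 = 9750.

9750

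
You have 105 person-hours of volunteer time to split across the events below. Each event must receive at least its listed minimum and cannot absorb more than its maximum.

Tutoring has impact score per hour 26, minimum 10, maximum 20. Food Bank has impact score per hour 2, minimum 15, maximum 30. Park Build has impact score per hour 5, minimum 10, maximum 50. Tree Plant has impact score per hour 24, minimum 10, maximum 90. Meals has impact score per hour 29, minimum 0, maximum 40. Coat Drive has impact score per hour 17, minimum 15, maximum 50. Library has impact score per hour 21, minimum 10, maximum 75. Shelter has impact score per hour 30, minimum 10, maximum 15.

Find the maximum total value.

Meeting every minimum uses 10+15+10+10+0+15+10+10 = 80 person-hours, leaving 25.
Highest impact score per hour first: Shelter 30 > Meals 29 > Tutoring 26 > Tree Plant 24 > Library 21 > Coat Drive 17 > Park Build 5 > Food Bank 2.
Shelter: +5 to 15 (cap) ; 20 left.
Meals: +20 (room for 40) → 20. Pool exhausted.
Total = 26×10 + 2×15 + 5×10 + 24×10 + 29×20 + 17×15 + 21×10 + 30×15 = 2075.

2075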